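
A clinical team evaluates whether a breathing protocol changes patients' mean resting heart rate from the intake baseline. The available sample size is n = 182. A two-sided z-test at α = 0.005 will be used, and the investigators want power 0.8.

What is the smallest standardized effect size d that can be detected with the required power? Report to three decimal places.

Need Φ(δ − 2.807) = 0.8, so δ = 2.807 + 0.842 = 3.649.
(Lower-tail contribution to power is negligible for δ > 0.)
δ = d·√n ⇒ d = δ/√n = 3.649/√182 = 0.2705.

d ≈ 0.270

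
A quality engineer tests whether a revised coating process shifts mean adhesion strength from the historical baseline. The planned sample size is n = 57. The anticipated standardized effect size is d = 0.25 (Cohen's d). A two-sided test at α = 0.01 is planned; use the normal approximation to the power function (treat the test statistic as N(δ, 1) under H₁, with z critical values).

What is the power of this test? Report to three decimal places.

Power ≈ 0.246

Noncentrality parameter: δ = d·√n = 0.25 × √57 = 1.8875
Two-sided α = 0.01 → critical value z_{0.005} = 2.576.
Power = Φ(δ − 2.576) + Φ(−δ − 2.576) = Φ(-0.688) + Φ(-4.463) = 0.2456 + 0.0000 = 0.2456.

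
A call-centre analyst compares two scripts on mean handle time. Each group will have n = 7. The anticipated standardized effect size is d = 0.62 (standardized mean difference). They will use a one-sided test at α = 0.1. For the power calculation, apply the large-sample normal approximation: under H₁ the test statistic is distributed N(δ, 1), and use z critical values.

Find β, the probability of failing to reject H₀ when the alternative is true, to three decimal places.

Noncentrality parameter: δ = d·√(n/2) = 0.62 × √(7/2) = 1.1599
Critical value for a one-sided test at α = 0.1: z_α = 1.282.
Power = P(Z > 1.282 − δ) = Φ(-0.122) = 0.4516.
Type II error: β = 1 − power = 1 − 0.4516 = 0.5484.

β ≈ 0.548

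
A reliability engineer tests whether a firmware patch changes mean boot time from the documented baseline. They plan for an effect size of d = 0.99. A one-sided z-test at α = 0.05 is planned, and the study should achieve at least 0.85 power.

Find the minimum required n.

n = 8

Set Φ(δ − 1.645) = 0.85; then δ − 1.645 = Φ⁻¹(0.85) = 1.036, giving δ = 2.681.
δ = d·√n ⇒ n = (δ/d)² = (2.681 / 0.99)² = 7.34.
Round up to the next whole unit.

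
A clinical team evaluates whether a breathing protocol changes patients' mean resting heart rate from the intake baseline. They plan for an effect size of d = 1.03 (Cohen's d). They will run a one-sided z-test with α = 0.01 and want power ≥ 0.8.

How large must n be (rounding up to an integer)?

Set Φ(δ − 2.326) = 0.8; then δ − 2.326 = Φ⁻¹(0.8) = 0.842, giving δ = 3.168.
δ = d·√n ⇒ n = (δ/d)² = (3.168 / 1.03)² = 9.46.
Rounding up, n = 10.

n = 10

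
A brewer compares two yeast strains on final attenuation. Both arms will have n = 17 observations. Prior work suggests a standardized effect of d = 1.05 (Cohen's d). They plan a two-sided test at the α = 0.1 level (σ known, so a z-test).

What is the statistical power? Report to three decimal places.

Noncentrality parameter: δ = d·√(n/2) = 1.05 × √(17/2) = 3.0612
Two-sided α = 0.1 → critical value z_{0.05} = 1.645.
Power = Φ(δ − 1.645) + Φ(−δ − 1.645) = Φ(1.416) + Φ(-4.706) = 0.9217 + 0.0000 = 0.9217.

Power ≈ 0.922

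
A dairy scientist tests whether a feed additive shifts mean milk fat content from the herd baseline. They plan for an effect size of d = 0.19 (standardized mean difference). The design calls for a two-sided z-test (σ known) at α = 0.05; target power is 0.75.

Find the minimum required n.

Set Φ(δ − 1.960) = 0.75; then δ − 1.960 = Φ⁻¹(0.75) = 0.674, giving δ = 2.634.
(Ignoring the negligible lower-tail rejection probability gives the usual closed-form inversion.)
δ = d·√n ⇒ n = (δ/d)² = (2.634 / 0.19)² = 192.25.
Rounding up, n = 193.

n = 193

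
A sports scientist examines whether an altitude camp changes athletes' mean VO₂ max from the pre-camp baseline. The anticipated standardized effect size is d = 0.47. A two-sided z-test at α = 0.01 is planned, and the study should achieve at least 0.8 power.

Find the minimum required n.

n = 53

For power 0.8 need Φ(δ − z_{0.005}) = 0.8, so δ = z_{0.005} + z_{0.20} = 2.576 + 0.842 = 3.417.
(For δ > 0 the lower-tail rejection region contributes negligibly to power, so the one-term inversion is standard.)
δ = d·√n ⇒ n = (δ/d)² = (3.417 / 0.47)² = 52.87.
Round up to the next whole unit.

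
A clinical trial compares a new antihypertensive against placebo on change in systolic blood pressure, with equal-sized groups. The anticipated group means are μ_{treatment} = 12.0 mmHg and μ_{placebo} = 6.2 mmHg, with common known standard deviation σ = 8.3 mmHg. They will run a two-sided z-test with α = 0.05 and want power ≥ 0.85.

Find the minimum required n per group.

Standardized effect: d = |μ_{treatment} − μ_{placebo}| / σ = |12.0 − 6.2| / 8.3 = 0.6988
For power 0.85 need Φ(δ − z_{0.025}) = 0.85, so δ = z_{0.025} + z_{0.15} = 1.960 + 1.036 = 2.996.
(For δ > 0 the lower-tail rejection region contributes negligibly to power, so the one-term inversion is standard.)
δ = d·√(n/2) ⇒ n = 2(δ/d)² = 2 × (2.996 / 0.6988)² = 36.77.
Round up to the next whole unit.

n = 37 per group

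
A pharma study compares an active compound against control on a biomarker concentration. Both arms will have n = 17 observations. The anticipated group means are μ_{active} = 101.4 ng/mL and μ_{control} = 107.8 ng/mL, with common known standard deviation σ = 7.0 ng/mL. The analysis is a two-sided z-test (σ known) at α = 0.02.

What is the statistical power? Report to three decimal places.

Power ≈ 0.633

Standardized effect: d = |μ_{active} − μ_{control}| / σ = |101.4 − 107.8| / 7.0 = 0.9143
Noncentrality parameter: δ = d·√(n/2) = 0.9143 × √(17/2) = 2.6656
Two-sided α = 0.02 → critical value z_{0.01} = 2.326.
Power = Φ(δ − 2.326) + Φ(−δ − 2.326) = Φ(0.339) + Φ(-4.992) = 0.6328 + 0.0000 = 0.6328.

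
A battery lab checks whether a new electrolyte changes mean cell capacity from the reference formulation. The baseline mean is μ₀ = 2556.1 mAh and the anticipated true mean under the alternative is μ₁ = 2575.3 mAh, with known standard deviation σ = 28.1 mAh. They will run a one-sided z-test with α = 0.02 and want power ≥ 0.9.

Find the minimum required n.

n = 24

Standardized effect: d = |μ₁ − μ₀| / σ = |2575.3 − 2556.1| / 28.1 = 0.6833
Set Φ(δ − 2.054) = 0.9; then δ − 2.054 = Φ⁻¹(0.9) = 1.282, giving δ = 3.335.
δ = d·√n ⇒ n = (δ/d)² = (3.335 / 0.6833)² = 23.83.
Rounding up, n = 24.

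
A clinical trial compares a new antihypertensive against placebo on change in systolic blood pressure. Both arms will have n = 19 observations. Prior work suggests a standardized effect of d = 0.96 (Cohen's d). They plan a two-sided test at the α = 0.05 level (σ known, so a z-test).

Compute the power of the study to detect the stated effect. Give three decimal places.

Noncentrality parameter: λ = d·√(n/2) = 0.96 × √(19/2) = 2.9589
Critical value for a two-sided test at α = 0.05: z_{α/2} = 1.960.
Power = Φ(λ − 1.960) + Φ(−λ − 1.960) = Φ(0.999) + Φ(-4.919) = 0.8411 + 0.0000 = 0.8411.

Power ≈ 0.841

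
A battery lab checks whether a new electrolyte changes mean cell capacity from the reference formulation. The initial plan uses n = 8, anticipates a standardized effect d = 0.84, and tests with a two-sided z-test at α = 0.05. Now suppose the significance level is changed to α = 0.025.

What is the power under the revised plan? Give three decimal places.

Power ≈ 0.553

δ = d·√n = 0.84 × √8 = 2.3759 (unchanged). New critical value: z_{0.0125} = 2.241.
Revised power = Φ(δ − 2.241) + Φ(−δ − 2.241) = Φ(0.134) + Φ(-4.617) = 0.5535 + 0.0000 = 0.5535.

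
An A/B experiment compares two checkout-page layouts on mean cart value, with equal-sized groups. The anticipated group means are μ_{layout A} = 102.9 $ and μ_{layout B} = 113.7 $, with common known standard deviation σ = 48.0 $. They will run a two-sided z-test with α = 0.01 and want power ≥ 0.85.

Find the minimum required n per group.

Standardized effect: d = |μ_{layout A} − μ_{layout B}| / σ = |102.9 − 113.7| / 48.0 = 0.2250
For power 0.85 need Φ(δ − z_{0.005}) = 0.85, so δ = z_{0.005} + z_{0.15} = 2.576 + 1.036 = 3.612.
(Ignoring the negligible lower-tail rejection probability gives the usual closed-form inversion.)
δ = d·√(n/2) ⇒ n = 2(δ/d)² = 2 × (3.612 / 0.2250)² = 515.49.
Round up to the next whole unit.

n = 516 per group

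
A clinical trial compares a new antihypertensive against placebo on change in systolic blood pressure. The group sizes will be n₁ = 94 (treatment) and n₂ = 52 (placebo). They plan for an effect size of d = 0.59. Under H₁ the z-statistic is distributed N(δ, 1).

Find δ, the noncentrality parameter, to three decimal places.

δ = d / √(1/n₁ + 1/n₂) = 0.59 / √(1/94 + 1/52) = 3.4138

δ ≈ 3.414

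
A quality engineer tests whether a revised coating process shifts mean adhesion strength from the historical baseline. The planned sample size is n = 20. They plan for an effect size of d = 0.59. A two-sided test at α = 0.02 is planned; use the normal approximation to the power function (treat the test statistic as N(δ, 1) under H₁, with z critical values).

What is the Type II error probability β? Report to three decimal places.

β ≈ 0.377

Noncentrality parameter: δ = d·√n = 0.59 × √20 = 2.6386
Critical value for a two-sided test at α = 0.02: z_{α/2} = 2.326.
Power = Φ(δ − 2.326) + Φ(−δ − 2.326) = Φ(0.312) + Φ(-4.965) = 0.6226 + 0.0000 = 0.6226.
Type II error: β = 1 − power = 1 − 0.6226 = 0.3774.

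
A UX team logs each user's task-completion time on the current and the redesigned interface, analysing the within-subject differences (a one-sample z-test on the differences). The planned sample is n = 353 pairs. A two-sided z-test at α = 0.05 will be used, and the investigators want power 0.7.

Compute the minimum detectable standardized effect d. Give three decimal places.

Need Φ(δ − 1.960) = 0.7, so δ = 1.960 + 0.524 = 2.484.
(Lower-tail contribution to power is negligible for δ > 0.)
δ = d·√n ⇒ d = δ/√n = 2.484/√353 = 0.1322.

d ≈ 0.132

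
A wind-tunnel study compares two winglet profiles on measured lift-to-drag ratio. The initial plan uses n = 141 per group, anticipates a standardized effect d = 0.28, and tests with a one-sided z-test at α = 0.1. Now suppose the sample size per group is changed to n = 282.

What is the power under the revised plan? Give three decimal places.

Power ≈ 0.979

With n = 282 per group: δ = d·√(n/2) = 0.28 × √(282/2) = 3.3248. Critical value z_{0.1} = 1.282.
Revised power = P(Z > 1.282 − δ) = Φ(2.043) = 0.9795.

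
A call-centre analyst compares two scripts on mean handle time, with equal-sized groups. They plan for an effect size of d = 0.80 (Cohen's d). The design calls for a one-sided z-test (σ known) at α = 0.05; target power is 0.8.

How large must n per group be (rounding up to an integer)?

n = 20 per group

For power 0.8 need Φ(δ − z_{0.05}) = 0.8, so δ = z_{0.05} + z_{0.20} = 1.645 + 0.842 = 2.486.
δ = d·√(n/2) ⇒ n = 2(δ/d)² = 2 × (2.486 / 0.80)² = 19.32.
Round up to the next whole unit.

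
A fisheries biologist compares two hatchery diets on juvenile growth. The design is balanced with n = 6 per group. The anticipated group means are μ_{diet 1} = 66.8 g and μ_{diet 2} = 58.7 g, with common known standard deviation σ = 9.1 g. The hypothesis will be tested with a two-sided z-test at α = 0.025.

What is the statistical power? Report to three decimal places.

Power ≈ 0.242

Standardized effect: d = |μ_{diet 1} − μ_{diet 2}| / σ = |66.8 − 58.7| / 9.1 = 0.8901
Noncentrality parameter: δ = d·√(n/2) = 0.8901 × √(6/2) = 1.5417
Critical value for a two-sided test at α = 0.025: z_{α/2} = 2.241.
Power = Φ(δ − 2.241) + Φ(−δ − 2.241) = Φ(-0.700) + Φ(-3.783) = 0.2421 + 0.0001 = 0.2421.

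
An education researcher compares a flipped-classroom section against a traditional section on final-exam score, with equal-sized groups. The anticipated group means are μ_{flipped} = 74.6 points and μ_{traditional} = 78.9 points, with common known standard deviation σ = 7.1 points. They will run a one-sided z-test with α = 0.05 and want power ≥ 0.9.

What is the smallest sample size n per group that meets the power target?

Standardized effect: d = |μ_{flipped} − μ_{traditional}| / σ = |74.6 − 78.9| / 7.1 = 0.6056
For power 0.9 need Φ(δ − z_{0.05}) = 0.9, so δ = z_{0.05} + z_{0.10} = 1.645 + 1.282 = 2.926.
δ = d·√(n/2) ⇒ n = 2(δ/d)² = 2 × (2.926 / 0.6056)² = 46.70.
Round up to the next whole unit.

n = 47 per group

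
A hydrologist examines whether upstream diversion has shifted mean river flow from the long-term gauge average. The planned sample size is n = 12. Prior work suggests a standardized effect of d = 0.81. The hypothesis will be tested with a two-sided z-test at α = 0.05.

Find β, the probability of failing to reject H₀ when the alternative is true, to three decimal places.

Noncentrality parameter: δ = d·√n = 0.81 × √12 = 2.8059
Two-sided α = 0.05 → critical value z_{0.025} = 1.960.
Power = Φ(δ − 1.960) + Φ(−δ − 1.960) = Φ(0.846) + Φ(-4.766) = 0.8012 + 0.0000 = 0.8012.
Type II error: β = 1 − power = 1 − 0.8012 = 0.1988.

β ≈ 0.199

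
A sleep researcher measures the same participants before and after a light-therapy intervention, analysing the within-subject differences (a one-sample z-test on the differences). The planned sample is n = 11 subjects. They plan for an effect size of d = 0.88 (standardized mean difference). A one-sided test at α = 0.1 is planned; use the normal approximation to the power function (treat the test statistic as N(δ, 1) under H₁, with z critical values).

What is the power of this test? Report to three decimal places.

Power ≈ 0.949

Noncentrality parameter: δ = d·√n = 0.88 × √11 = 2.9186
One-sided α = 0.1 → critical value z_{0.1} = 1.282.
Power = Φ(δ − 1.282) = Φ(1.637) = 0.9492.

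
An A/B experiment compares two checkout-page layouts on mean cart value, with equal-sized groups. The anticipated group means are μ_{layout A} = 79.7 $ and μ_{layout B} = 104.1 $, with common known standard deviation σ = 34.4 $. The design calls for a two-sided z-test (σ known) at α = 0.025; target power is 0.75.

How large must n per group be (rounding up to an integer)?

Standardized effect: d = |μ_{layout A} − μ_{layout B}| / σ = |79.7 − 104.1| / 34.4 = 0.7093
For power 0.75 need Φ(δ − z_{0.0125}) = 0.75, so δ = z_{0.0125} + z_{0.25} = 2.241 + 0.674 = 2.916.
(The Φ(−δ − z_{α/2}) term is vanishingly small for δ > 0 and is dropped in the standard sample-size formula.)
δ = d·√(n/2) ⇒ n = 2(δ/d)² = 2 × (2.916 / 0.7093)² = 33.80.
Rounding up, n = 34 per group.

n = 34 per group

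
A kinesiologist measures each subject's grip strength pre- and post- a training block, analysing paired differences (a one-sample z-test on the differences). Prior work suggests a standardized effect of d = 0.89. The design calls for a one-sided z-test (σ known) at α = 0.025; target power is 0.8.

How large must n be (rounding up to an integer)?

n = 10

Set Φ(δ − 1.960) = 0.8; then δ − 1.960 = Φ⁻¹(0.8) = 0.842, giving δ = 2.802.
δ = d·√n ⇒ n = (δ/d)² = (2.802 / 0.89)² = 9.91.
Rounding up, n = 10.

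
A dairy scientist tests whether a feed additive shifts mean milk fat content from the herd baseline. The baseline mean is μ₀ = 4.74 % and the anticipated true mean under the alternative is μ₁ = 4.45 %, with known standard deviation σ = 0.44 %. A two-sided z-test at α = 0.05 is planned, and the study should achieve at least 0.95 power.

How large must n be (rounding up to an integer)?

n = 30

Standardized effect: d = |μ₁ − μ₀| / σ = |4.45 − 4.74| / 0.44 = 0.6591
For power 0.95 need Φ(δ − z_{0.025}) = 0.95, so δ = z_{0.025} + z_{0.05} = 1.960 + 1.645 = 3.605.
(The Φ(−δ − z_{α/2}) term is vanishingly small for δ > 0 and is dropped in the standard sample-size formula.)
δ = d·√n ⇒ n = (δ/d)² = (3.605 / 0.6591)² = 29.91.
Rounding up, n = 30.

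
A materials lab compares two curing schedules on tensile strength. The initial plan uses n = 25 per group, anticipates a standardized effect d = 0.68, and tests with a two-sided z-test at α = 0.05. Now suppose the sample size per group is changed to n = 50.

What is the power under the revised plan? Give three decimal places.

With n = 50 per group: δ = d·√(n/2) = 0.68 × √(50/2) = 3.4000. Critical value z_{0.025} = 1.960.
Revised power = Φ(δ − 1.960) + Φ(−δ − 1.960) = Φ(1.440) + Φ(-5.360) = 0.9251 + 0.0000 = 0.9251.

Power ≈ 0.925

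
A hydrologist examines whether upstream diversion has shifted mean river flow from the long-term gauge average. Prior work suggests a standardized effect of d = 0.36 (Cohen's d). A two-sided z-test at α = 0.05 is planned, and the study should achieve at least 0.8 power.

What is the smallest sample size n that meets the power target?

For power 0.8 need Φ(δ − z_{0.025}) = 0.8, so δ = z_{0.025} + z_{0.20} = 1.960 + 0.842 = 2.802.
(Ignoring the negligible lower-tail rejection probability gives the usual closed-form inversion.)
δ = d·√n ⇒ n = (δ/d)² = (2.802 / 0.36)² = 60.56.
Round up to the next whole unit.

n = 61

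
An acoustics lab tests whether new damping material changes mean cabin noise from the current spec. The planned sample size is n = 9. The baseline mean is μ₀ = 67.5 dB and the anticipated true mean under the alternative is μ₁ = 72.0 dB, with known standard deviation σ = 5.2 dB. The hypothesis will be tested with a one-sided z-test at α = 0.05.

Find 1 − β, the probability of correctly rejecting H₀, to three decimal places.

Power ≈ 0.829

Standardized effect: d = |μ₁ − μ₀| / σ = |72.0 − 67.5| / 5.2 = 0.8654
Noncentrality parameter: δ = d·√n = 0.8654 × √9 = 2.5962
One-sided α = 0.05 → critical value z_{0.05} = 1.645.
Power = P(Z > 1.645 − δ) = Φ(0.951) = 0.8293.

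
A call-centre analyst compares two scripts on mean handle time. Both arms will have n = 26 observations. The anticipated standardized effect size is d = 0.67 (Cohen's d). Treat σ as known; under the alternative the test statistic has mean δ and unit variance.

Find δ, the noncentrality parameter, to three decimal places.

δ ≈ 2.416

The noncentrality parameter scales effect size by the design's sample-size factor: δ = d·√(n/2) = 0.67 × √(26/2) = 2.4157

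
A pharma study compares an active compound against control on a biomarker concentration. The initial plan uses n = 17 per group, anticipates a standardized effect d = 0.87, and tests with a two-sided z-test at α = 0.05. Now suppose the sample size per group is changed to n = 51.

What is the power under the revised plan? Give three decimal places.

With n = 51 per group: δ = d·√(n/2) = 0.87 × √(51/2) = 4.3933. Critical value z_{0.025} = 1.960.
Revised power = Φ(δ − 1.960) + Φ(−δ − 1.960) = Φ(2.433) + Φ(-6.353) = 0.9925 + 0.0000 = 0.9925.

Power ≈ 0.993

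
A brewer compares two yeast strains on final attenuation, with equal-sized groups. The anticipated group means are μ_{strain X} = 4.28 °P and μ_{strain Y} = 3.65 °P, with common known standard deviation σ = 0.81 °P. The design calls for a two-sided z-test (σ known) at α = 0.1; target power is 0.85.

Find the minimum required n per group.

Standardized effect: d = |μ_{strain X} − μ_{strain Y}| / σ = |4.28 − 3.65| / 0.81 = 0.7778
Set Φ(δ − 1.645) = 0.85; then δ − 1.645 = Φ⁻¹(0.85) = 1.036, giving δ = 2.681.
(The Φ(−δ − z_{α/2}) term is vanishingly small for δ > 0 and is dropped in the standard sample-size formula.)
δ = d·√(n/2) ⇒ n = 2(δ/d)² = 2 × (2.681 / 0.7778)² = 23.77.
Round up to the next whole unit.

n = 24 per group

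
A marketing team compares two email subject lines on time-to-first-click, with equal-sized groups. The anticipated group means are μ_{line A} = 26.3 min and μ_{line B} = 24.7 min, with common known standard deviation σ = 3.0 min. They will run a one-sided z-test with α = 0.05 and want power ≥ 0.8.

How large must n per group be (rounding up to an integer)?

Standardized effect: d = |μ_{line A} − μ_{line B}| / σ = |26.3 − 24.7| / 3.0 = 0.5333
For power 0.8 need Φ(δ − z_{0.05}) = 0.8, so δ = z_{0.05} + z_{0.20} = 1.645 + 0.842 = 2.486.
δ = d·√(n/2) ⇒ n = 2(δ/d)² = 2 × (2.486 / 0.5333)² = 43.47.
Round up to the next whole unit.

n = 44 per group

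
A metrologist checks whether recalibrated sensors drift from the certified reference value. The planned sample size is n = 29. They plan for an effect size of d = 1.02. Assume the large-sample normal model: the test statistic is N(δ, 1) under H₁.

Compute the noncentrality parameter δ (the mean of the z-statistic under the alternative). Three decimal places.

δ ≈ 5.493

δ = d·√n = 1.02 × √29 = 5.4929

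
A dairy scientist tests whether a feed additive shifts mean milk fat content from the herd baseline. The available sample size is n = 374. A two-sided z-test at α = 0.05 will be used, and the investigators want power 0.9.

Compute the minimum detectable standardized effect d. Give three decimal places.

Need Φ(δ − 1.960) = 0.9, so δ = 1.960 + 1.282 = 3.242.
(The second rejection-region term Φ(−δ − z_{α/2}) is negligible and dropped.)
δ = d·√n ⇒ d = δ/√n = 3.242/√374 = 0.1676.

d ≈ 0.168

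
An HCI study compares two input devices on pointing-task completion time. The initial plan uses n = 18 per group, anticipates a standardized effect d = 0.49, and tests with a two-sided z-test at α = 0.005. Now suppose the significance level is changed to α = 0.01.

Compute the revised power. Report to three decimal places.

δ = d·√(n/2) = 0.49 × √(18/2) = 1.4700 (unchanged). New critical value: z_{0.005} = 2.576.
Revised power = Φ(δ − 2.576) + Φ(−δ − 2.576) = Φ(-1.106) + Φ(-4.046) = 0.1344 + 0.0000 = 0.1344.

Power ≈ 0.134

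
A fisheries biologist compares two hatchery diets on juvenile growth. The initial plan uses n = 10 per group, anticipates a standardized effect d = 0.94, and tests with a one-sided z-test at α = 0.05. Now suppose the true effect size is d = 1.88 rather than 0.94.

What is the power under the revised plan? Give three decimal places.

With d = 1.88: δ = d·√(n/2) = 1.88 × √(10/2) = 4.2038. Critical value z_{0.05} = 1.645.
Revised power = P(Z > 1.645 − δ) = Φ(2.559) = 0.9948.

Power ≈ 0.995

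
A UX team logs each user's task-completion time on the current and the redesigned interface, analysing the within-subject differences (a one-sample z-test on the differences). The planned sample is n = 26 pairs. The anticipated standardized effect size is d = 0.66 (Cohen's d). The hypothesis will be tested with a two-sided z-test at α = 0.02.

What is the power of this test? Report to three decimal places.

Noncentrality parameter: δ = d·√n = 0.66 × √26 = 3.3654
Critical value for a two-sided test at α = 0.02: z_{α/2} = 2.326.
Power = Φ(δ − 2.326) + Φ(−δ − 2.326) = Φ(1.039) + Φ(-5.692) = 0.8506 + 0.0000 = 0.8506.

Power ≈ 0.851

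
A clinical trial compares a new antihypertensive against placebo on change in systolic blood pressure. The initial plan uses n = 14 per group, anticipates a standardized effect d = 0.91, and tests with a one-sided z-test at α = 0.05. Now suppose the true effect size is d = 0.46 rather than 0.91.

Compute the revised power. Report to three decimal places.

With d = 0.46: δ = d·√(n/2) = 0.46 × √(14/2) = 1.2170. Critical value z_{0.05} = 1.645.
Revised power = Φ(δ − 1.645) = Φ(-0.428) = 0.3344.

Power ≈ 0.334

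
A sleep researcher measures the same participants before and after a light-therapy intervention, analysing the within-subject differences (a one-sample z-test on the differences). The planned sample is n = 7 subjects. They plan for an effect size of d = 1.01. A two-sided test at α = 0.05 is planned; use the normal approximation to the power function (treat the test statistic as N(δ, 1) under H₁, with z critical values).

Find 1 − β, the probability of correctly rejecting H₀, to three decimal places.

Noncentrality parameter: δ = d·√n = 1.01 × √7 = 2.6722
Critical value for a two-sided test at α = 0.05: z_{α/2} = 1.960.
Power = Φ(δ − 1.960) + Φ(−δ − 1.960) = Φ(0.712) + Φ(-4.632) = 0.7618 + 0.0000 = 0.7618.

Power ≈ 0.762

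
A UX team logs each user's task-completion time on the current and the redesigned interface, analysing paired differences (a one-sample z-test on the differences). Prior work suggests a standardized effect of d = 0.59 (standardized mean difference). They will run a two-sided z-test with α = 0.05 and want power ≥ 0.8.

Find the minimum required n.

Set Φ(δ − 1.960) = 0.8; then δ − 1.960 = Φ⁻¹(0.8) = 0.842, giving δ = 2.802.
(The Φ(−δ − z_{α/2}) term is vanishingly small for δ > 0 and is dropped in the standard sample-size formula.)
δ = d·√n ⇒ n = (δ/d)² = (2.802 / 0.59)² = 22.55.
Round up to the next whole unit.

n = 23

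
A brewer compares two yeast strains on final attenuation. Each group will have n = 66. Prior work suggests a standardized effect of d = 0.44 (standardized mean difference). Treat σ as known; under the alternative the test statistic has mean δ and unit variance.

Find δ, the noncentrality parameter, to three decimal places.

The noncentrality parameter scales effect size by the design's sample-size factor: δ = d·√(n/2) = 0.44 × √(66/2) = 2.5276

δ ≈ 2.528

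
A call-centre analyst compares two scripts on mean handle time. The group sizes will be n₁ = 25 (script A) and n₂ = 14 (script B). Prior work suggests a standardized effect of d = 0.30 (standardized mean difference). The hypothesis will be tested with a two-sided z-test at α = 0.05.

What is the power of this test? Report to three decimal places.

Power ≈ 0.146

Noncentrality parameter: δ = d / √(1/n₁ + 1/n₂) = 0.30 / √(1/25 + 1/14) = 0.8987
Critical value for a two-sided test at α = 0.05: z_{α/2} = 1.960.
Power = Φ(δ − 1.960) + Φ(−δ − 1.960) = Φ(-1.061) + Φ(-2.859) = 0.1443 + 0.0021 = 0.1464.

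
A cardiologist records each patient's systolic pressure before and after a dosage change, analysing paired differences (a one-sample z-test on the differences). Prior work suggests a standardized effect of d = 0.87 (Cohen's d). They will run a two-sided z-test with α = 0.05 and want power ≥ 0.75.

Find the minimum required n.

Set Φ(δ − 1.960) = 0.75; then δ − 1.960 = Φ⁻¹(0.75) = 0.674, giving δ = 2.634.
(The Φ(−δ − z_{α/2}) term is vanishingly small for δ > 0 and is dropped in the standard sample-size formula.)
δ = d·√n ⇒ n = (δ/d)² = (2.634 / 0.87)² = 9.17.
Rounding up, n = 10.

n = 10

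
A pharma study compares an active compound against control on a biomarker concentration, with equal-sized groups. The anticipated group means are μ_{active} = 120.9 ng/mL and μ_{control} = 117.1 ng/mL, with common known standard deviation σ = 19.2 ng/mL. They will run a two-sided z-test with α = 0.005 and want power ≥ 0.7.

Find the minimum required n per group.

n = 567 per group

Standardized effect: d = |μ_{active} − μ_{control}| / σ = |120.9 − 117.1| / 19.2 = 0.1979
Set Φ(δ − 2.807) = 0.7; then δ − 2.807 = Φ⁻¹(0.7) = 0.524, giving δ = 3.331.
(The Φ(−δ − z_{α/2}) term is vanishingly small for δ > 0 and is dropped in the standard sample-size formula.)
δ = d·√(n/2) ⇒ n = 2(δ/d)² = 2 × (3.331 / 0.1979)² = 566.67.
Rounding up, n = 567 per group.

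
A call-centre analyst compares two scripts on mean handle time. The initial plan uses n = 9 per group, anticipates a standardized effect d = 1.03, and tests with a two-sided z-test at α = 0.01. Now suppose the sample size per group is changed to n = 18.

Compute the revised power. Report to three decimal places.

Power ≈ 0.696

With n = 18 per group: δ = d·√(n/2) = 1.03 × √(18/2) = 3.0900. Critical value z_{0.005} = 2.576.
Revised power = Φ(δ − 2.576) + Φ(−δ − 2.576) = Φ(0.514) + Φ(-5.666) = 0.6964 + 0.0000 = 0.6964.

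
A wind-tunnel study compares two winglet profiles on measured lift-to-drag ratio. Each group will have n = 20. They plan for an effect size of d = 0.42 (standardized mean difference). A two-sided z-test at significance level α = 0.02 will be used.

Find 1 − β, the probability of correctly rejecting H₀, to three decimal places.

Power ≈ 0.159

Noncentrality parameter: δ = d·√(n/2) = 0.42 × √(20/2) = 1.3282
Two-sided α = 0.02 → critical value z_{0.01} = 2.326.
Power = Φ(δ − 2.326) + Φ(−δ − 2.326) = Φ(-0.998) + Φ(-3.655) = 0.1591 + 0.0001 = 0.1592.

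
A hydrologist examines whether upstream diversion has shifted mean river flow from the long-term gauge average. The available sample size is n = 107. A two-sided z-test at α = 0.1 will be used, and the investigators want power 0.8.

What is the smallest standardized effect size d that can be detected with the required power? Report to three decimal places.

Required noncentrality: δ = z_{0.05} + z_{0.20} = 1.645 + 0.842 = 2.486.
(Lower-tail contribution to power is negligible for δ > 0.)
δ = d·√n ⇒ d = δ/√n = 2.486/√107 = 0.2404.

d ≈ 0.240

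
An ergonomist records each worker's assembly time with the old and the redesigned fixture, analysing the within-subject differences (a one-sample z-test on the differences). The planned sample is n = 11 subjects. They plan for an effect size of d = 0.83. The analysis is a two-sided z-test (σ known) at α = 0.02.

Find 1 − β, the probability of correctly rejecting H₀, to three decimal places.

Noncentrality parameter: δ = d·√n = 0.83 × √11 = 2.7528
Two-sided α = 0.02 → critical value z_{0.01} = 2.326.
Power = Φ(δ − 2.326) + Φ(−δ − 2.326) = Φ(0.426) + Φ(-5.079) = 0.6651 + 0.0000 = 0.6651.

Power ≈ 0.665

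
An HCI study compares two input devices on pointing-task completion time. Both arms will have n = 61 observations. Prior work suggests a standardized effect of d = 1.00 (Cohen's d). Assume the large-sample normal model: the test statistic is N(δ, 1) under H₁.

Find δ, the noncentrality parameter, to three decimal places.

δ ≈ 5.523

The noncentrality parameter scales effect size by the design's sample-size factor: δ = d·√(n/2) = 1.00 × √(61/2) = 5.5227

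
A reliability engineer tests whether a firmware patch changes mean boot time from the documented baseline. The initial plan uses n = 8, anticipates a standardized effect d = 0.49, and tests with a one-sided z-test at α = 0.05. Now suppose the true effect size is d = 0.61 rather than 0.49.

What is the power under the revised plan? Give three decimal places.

With d = 0.61: δ = d·√n = 0.61 × √8 = 1.7253. Critical value z_{0.05} = 1.645.
Revised power = P(Z > 1.645 − δ) = Φ(0.080) = 0.5321.

Power ≈ 0.532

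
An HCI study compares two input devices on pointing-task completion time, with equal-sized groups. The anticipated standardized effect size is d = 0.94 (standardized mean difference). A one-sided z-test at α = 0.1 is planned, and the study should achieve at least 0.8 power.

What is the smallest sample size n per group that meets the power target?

For power 0.8 need Φ(δ − z_{0.1}) = 0.8, so δ = z_{0.1} + z_{0.20} = 1.282 + 0.842 = 2.123.
δ = d·√(n/2) ⇒ n = 2(δ/d)² = 2 × (2.123 / 0.94)² = 10.20.
Round up to the next whole unit.

n = 11 per group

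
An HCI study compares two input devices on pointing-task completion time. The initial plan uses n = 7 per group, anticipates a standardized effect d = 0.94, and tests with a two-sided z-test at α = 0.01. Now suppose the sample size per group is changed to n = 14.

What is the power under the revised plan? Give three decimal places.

Power ≈ 0.465

With n = 14 per group: δ = d·√(n/2) = 0.94 × √(14/2) = 2.4870. Critical value z_{0.005} = 2.576.
Revised power = Φ(δ − 2.576) + Φ(−δ − 2.576) = Φ(-0.089) + Φ(-5.063) = 0.4646 + 0.0000 = 0.4646.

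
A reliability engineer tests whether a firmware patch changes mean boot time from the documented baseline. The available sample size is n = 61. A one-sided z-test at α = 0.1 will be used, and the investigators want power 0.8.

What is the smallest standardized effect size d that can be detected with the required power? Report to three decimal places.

d ≈ 0.272

Required noncentrality: δ = z_{0.1} + z_{0.20} = 1.282 + 0.842 = 2.123.
δ = d·√n ⇒ d = δ/√n = 2.123/√61 = 0.2718.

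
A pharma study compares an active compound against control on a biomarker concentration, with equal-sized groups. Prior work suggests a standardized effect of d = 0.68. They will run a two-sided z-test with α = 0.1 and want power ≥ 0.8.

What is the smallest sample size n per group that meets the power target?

n = 27 per group

Set Φ(δ − 1.645) = 0.8; then δ − 1.645 = Φ⁻¹(0.8) = 0.842, giving δ = 2.486.
(The Φ(−δ − z_{α/2}) term is vanishingly small for δ > 0 and is dropped in the standard sample-size formula.)
δ = d·√(n/2) ⇒ n = 2(δ/d)² = 2 × (2.486 / 0.68)² = 26.74.
Rounding up, n = 27 per group.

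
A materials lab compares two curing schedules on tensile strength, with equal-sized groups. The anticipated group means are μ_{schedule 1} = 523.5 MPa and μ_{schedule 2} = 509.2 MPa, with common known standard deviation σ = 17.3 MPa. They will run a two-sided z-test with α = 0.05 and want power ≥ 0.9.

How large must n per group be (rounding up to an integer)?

Standardized effect: d = |μ_{schedule 1} − μ_{schedule 2}| / σ = |523.5 − 509.2| / 17.3 = 0.8266
For power 0.9 need Φ(δ − z_{0.025}) = 0.9, so δ = z_{0.025} + z_{0.10} = 1.960 + 1.282 = 3.242.
(The Φ(−δ − z_{α/2}) term is vanishingly small for δ > 0 and is dropped in the standard sample-size formula.)
δ = d·√(n/2) ⇒ n = 2(δ/d)² = 2 × (3.242 / 0.8266)² = 30.76.
Round up to the next whole unit.

n = 31 per group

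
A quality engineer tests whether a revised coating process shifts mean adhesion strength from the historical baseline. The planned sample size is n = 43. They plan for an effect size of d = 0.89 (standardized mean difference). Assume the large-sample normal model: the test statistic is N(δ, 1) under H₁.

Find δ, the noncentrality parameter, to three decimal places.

δ ≈ 5.836

δ = d·√n = 0.89 × √43 = 5.8361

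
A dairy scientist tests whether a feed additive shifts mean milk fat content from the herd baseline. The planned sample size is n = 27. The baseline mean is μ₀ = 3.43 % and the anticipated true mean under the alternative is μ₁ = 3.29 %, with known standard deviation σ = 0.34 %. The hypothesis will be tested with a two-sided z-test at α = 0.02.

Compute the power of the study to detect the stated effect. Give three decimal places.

Standardized effect: d = |μ₁ − μ₀| / σ = |3.29 − 3.43| / 0.34 = 0.4118
Noncentrality parameter: λ = d·√n = 0.4118 × √27 = 2.1396
Critical value for a two-sided test at α = 0.02: z_{α/2} = 2.326.
Power = Φ(λ − 2.326) + Φ(−λ − 2.326) = Φ(-0.187) + Φ(-4.466) = 0.4259 + 0.0000 = 0.4259.

Power ≈ 0.426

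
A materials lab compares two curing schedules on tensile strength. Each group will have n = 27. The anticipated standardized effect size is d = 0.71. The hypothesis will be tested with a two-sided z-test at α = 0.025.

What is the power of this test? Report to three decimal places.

Noncentrality parameter: δ = d·√(n/2) = 0.71 × √(27/2) = 2.6087
Critical value for a two-sided test at α = 0.025: z_{α/2} = 2.241.
Power = Φ(δ − 2.241) + Φ(−δ − 2.241) = Φ(0.367) + Φ(-4.850) = 0.6433 + 0.0000 = 0.6433.

Power ≈ 0.643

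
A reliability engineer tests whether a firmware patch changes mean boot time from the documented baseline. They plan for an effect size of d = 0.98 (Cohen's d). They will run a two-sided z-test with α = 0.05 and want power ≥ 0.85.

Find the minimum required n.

n = 10

For power 0.85 need Φ(δ − z_{0.025}) = 0.85, so δ = z_{0.025} + z_{0.15} = 1.960 + 1.036 = 2.996.
(Ignoring the negligible lower-tail rejection probability gives the usual closed-form inversion.)
δ = d·√n ⇒ n = (δ/d)² = (2.996 / 0.98)² = 9.35.
Round up to the next whole unit.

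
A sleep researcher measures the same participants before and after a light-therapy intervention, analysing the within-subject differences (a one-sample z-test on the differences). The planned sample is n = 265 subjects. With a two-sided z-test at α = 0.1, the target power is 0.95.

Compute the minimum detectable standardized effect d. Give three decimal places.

Need Φ(δ − 1.645) = 0.95, so δ = 1.645 + 1.645 = 3.290.
(The second rejection-region term Φ(−δ − z_{α/2}) is negligible and dropped.)
δ = d·√n ⇒ d = δ/√n = 3.290/√265 = 0.2021.

d ≈ 0.202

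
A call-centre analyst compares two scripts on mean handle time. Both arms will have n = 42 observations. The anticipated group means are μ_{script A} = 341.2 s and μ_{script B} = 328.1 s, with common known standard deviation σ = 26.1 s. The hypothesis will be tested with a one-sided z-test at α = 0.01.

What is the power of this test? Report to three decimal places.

Power ≈ 0.490

Standardized effect: d = |μ_{script A} − μ_{script B}| / σ = |341.2 − 328.1| / 26.1 = 0.5019
Noncentrality parameter: δ = d·√(n/2) = 0.5019 × √(42/2) = 2.3001
One-sided α = 0.01 → critical value z_{0.01} = 2.326.
Power = Φ(δ − 2.326) = Φ(-0.026) = 0.4895.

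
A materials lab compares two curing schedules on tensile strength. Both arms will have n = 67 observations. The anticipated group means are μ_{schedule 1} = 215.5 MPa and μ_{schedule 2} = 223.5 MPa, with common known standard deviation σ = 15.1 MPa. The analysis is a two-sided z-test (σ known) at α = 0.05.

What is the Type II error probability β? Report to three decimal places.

Standardized effect: d = |μ_{schedule 1} − μ_{schedule 2}| / σ = |215.5 − 223.5| / 15.1 = 0.5298
Noncentrality parameter: λ = d·√(n/2) = 0.5298 × √(67/2) = 3.0664
Critical value for a two-sided test at α = 0.05: z_{α/2} = 1.960.
Power = Φ(λ − 1.960) + Φ(−λ − 1.960) = Φ(1.106) + Φ(-5.026) = 0.8657 + 0.0000 = 0.8657.
Type II error: β = 1 − power = 1 − 0.8657 = 0.1343.

β ≈ 0.134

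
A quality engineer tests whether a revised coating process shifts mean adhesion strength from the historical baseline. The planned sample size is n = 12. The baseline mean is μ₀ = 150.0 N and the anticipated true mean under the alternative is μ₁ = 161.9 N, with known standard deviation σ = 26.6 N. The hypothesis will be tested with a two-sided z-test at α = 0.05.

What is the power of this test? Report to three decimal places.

Standardized effect: d = |μ₁ − μ₀| / σ = |161.9 − 150.0| / 26.6 = 0.4474
Noncentrality parameter: δ = d·√n = 0.4474 × √12 = 1.5497
Two-sided α = 0.05 → critical value z_{0.025} = 1.960.
Power = Φ(δ − 1.960) + Φ(−δ − 1.960) = Φ(-0.410) + Φ(-3.510) = 0.3408 + 0.0002 = 0.3410.

Power ≈ 0.341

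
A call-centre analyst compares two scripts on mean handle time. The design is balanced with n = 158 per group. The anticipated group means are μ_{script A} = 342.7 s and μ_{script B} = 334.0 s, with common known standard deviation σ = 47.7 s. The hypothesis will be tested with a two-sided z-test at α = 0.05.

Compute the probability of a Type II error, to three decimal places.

Standardized effect: d = |μ_{script A} − μ_{script B}| / σ = |342.7 − 334.0| / 47.7 = 0.1824
Noncentrality parameter: δ = d·√(n/2) = 0.1824 × √(158/2) = 1.6211
Two-sided α = 0.05 → critical value z_{0.025} = 1.960.
Power = Φ(δ − 1.960) + Φ(−δ − 1.960) = Φ(-0.339) + Φ(-3.581) = 0.3674 + 0.0002 = 0.3675.
Type II error: β = 1 − power = 1 − 0.3675 = 0.6325.

β ≈ 0.632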